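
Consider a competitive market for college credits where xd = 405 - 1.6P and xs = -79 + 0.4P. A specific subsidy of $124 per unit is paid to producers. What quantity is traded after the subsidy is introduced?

x' = 57.48

Pre-subsidy: 405 - 1.6P = -79 + 0.4P gives P* = 242, x* = 17.8.
With the subsidy, sellers receive Ps = Pb + 124 for each unit, where Pb is the price buyers pay.
Supply in terms of Pb becomes xs = -79 + 0.4(Pb + 124) = -29.4 + 0.4Pb. Setting this equal to demand: 405 - 1.6Pb = -29.4 + 0.4Pb, so Pb = 217.2.
Sellers receive Ps = 217.2 + 124 = 341.2; x' = 405 − 1.6·217.2 = 57.48.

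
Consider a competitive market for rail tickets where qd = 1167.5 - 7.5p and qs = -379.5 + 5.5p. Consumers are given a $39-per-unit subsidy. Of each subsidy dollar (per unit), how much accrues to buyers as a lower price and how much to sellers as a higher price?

Pre-subsidy: 1167.5 - 7.5p = -379.5 + 5.5p gives p* = 119, q* = 275.
With the rebate, buyers effectively pay pb = ps − 39, where ps is the price sellers receive.
Demand in terms of ps becomes qd = 1167.5 − 7.5(ps − 39) = 1460 - 7.5ps. Setting this equal to supply: 1460 - 7.5ps = -379.5 + 5.5ps, so ps = 141.5.
Buyers pay pb = 141.5 − 39 = 102.5; q' = -379.5 + 5.5·141.5 = 398.75.
Buyers' price falls by p* − pb = 119 − 102.5 = 16.5; sellers' price rises by ps − p* = 141.5 − 119 = 22.5.

Buyers gain $16.5 per unit; sellers gain $22.5 per unit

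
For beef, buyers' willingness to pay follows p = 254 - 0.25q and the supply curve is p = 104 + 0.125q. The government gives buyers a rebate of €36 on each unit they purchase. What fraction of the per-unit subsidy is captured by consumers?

Consumer share = 2/3

Pre-subsidy: 254 - 0.25q = 104 + 0.125q gives q* = 400 and p* = 154.
With the rebate, buyers effectively pay pb = ps − 36, where ps is the price sellers receive.
On the curves, pb = 254 - 0.25q and ps = 104 + 0.125q; the wedge ps − pb = 36 gives 104 + 0.125q − (254 - 0.25q) = 36, so q' = 496.
Then pb = 254 − 0.25·496 = 130 and ps = 104 + 0.125·496 = 166.
Buyers' price falls by p* − pb = 154 − 130 = 24; sellers' price rises by ps − p* = 166 − 154 = 12.
So consumers capture 24/36 = 2/3 of each unit of subsidy.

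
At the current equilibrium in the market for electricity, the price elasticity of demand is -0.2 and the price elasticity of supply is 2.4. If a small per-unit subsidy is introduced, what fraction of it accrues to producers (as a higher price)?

Producer share = 1/13

For a small subsidy around the equilibrium, the benefit split depends on the relative slopes, which at a point are proportional to the elasticities.
Buyer share = εs/(εs + |εd|) = 2.4/(2.4 + 0.2) = 12/13; seller share = |εd|/(εs + |εd|) = 1/13.
So producers capture 1/13 of the subsidy.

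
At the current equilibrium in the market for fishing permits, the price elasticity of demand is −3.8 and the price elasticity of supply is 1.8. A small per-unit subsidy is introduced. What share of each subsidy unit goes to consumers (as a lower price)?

For a small subsidy around the equilibrium, the benefit split depends on the relative slopes, which at a point are proportional to the elasticities.
Buyer share = εs/(εs + |εd|) = 1.8/(1.8 + 3.8) = 9/28; seller share = |εd|/(εs + |εd|) = 19/28.

Consumer share = 9/28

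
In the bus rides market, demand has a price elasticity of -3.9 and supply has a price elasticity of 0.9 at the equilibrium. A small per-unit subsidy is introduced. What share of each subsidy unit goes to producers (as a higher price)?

Producer share = 0.8125

For a small subsidy around the equilibrium, the benefit split depends on the relative slopes, which at a point are proportional to the elasticities.
Buyer share = εs/(εs + |εd|) = 0.9/(0.9 + 3.9) = 0.1875; seller share = |εd|/(εs + |εd|) = 0.8125.
So producers capture 0.8125 of the subsidy.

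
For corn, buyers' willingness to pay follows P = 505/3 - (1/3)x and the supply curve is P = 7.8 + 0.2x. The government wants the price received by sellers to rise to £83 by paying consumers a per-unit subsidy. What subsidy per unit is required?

At a seller price of 83, quantity supplied is -39 + 5·83 = 376.
Buyers absorb 376 only when they pay Pb = 505/3 − (1/3)·376 = 43.
s = Ps − Pb = 83 − 43 = 40.

Required subsidy s = £40 per unit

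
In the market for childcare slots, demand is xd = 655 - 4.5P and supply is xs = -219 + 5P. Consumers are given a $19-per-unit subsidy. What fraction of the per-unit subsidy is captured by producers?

Producer share = 9/19

Pre-subsidy: 655 - 4.5P = -219 + 5P gives P* = 92, x* = 241.
With the rebate, buyers effectively pay Pb = Ps − 19, where Ps is the price sellers receive.
Demand in terms of Ps becomes xd = 655 − 4.5(Ps − 19) = 740.5 - 4.5Ps. Setting this equal to supply: 740.5 - 4.5Ps = -219 + 5Ps, so Ps = 101.
Buyers pay Pb = 101 − 19 = 82; x' = -219 + 5·101 = 286.
Buyers' price falls by P* − Pb = 92 − 82 = 10; sellers' price rises by Ps − P* = 101 − 92 = 9.
So producers capture 9/19 = 9/19 of each unit of subsidy.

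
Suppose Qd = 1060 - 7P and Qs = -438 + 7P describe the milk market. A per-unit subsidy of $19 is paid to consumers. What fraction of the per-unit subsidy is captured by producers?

Pre-subsidy: 1060 - 7P = -438 + 7P gives P* = 107, Q* = 311.
With the rebate, buyers effectively pay Pb = Ps − 19, where Ps is the price sellers receive.
Demand in terms of Ps becomes Qd = 1060 − 7(Ps − 19) = 1193 - 7Ps. Setting this equal to supply: 1193 - 7Ps = -438 + 7Ps, so Ps = 116.5.
Buyers pay Pb = 116.5 − 19 = 97.5; Q' = -438 + 7·116.5 = 377.5.
Buyers' price falls by P* − Pb = 107 − 97.5 = 9.5; sellers' price rises by Ps − P* = 116.5 − 107 = 9.5.
So producers capture 9.5/19 = 0.5 of each unit of subsidy.

Producer share = 0.5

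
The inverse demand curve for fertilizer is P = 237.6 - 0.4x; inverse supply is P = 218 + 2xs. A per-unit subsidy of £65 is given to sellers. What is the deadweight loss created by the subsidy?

Deadweight loss = 21125/24

Pre-subsidy: 237.6 - 0.4x = 218 + 2x gives x* = 49/6 and P* = 703/3.
With the subsidy, sellers receive Ps = Pb + 65 for each unit, where Pb is the price buyers pay.
On the curves, Pb = 237.6 - 0.4x and Ps = 218 + 2x; the wedge Ps − Pb = 65 gives 218 + 2x − (237.6 - 0.4x) = 65, so x' = 35.25.
Then Pb = 237.6 − 0.4·35.25 = 223.5 and Ps = 218 + 2·35.25 = 288.5.
The subsidy expands output by 35.25 − 49/6 = 325/12 past the efficient level; on those units the gap between marginal cost and willingness to pay runs from 0 up to 65.
DWL = ½ × 65 × 325/12 = 21125/24.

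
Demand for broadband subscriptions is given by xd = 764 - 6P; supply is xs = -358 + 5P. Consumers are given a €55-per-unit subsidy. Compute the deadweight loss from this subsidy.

Pre-subsidy: 764 - 6P = -358 + 5P gives P* = 102, x* = 152.
With the rebate, buyers effectively pay Pb = Ps − 55, where Ps is the price sellers receive.
Demand in terms of Ps becomes xd = 764 − 6(Ps − 55) = 1094 - 6Ps. Setting this equal to supply: 1094 - 6Ps = -358 + 5Ps, so Ps = 132.
Buyers pay Pb = 132 − 55 = 77; x' = -358 + 5·132 = 302.
The subsidy expands output by 302 − 152 = 150 past the efficient level; on those units the gap between marginal cost and willingness to pay runs from 0 up to 55.
DWL = ½ × 55 × 150 = 4125.

Deadweight loss = €4125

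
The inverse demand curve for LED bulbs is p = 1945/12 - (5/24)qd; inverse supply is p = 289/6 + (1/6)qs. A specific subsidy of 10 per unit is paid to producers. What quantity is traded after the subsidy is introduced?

q' = 2974/9

Pre-subsidy: 1945/12 - (5/24)q = 289/6 + (1/6)q gives q* = 2734/9 and p* = 5335/54.
With the subsidy, sellers receive ps = pb + 10 for each unit, where pb is the price buyers pay.
On the curves, pb = 1945/12 - (5/24)q and ps = 289/6 + (1/6)q; the wedge ps − pb = 10 gives 289/6 + (1/6)q − (1945/12 - (5/24)q) = 10, so q' = 2974/9.
Then pb = 1945/12 − (5/24)·(2974/9) = 5035/54 and ps = 289/6 + (1/6)·(2974/9) = 5575/54.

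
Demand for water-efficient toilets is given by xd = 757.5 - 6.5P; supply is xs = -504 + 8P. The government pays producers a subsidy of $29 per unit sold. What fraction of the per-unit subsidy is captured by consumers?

Pre-subsidy: 757.5 - 6.5P = -504 + 8P gives P* = 87, x* = 192.
With the subsidy, sellers receive Ps = Pb + 29 for each unit, where Pb is the price buyers pay.
Supply in terms of Pb becomes xs = -504 + 8(Pb + 29) = -272 + 8Pb. Setting this equal to demand: 757.5 - 6.5Pb = -272 + 8Pb, so Pb = 71.
Sellers receive Ps = 71 + 29 = 100; x' = 757.5 − 6.5·71 = 296.
Buyers' price falls by P* − Pb = 87 − 71 = 16; sellers' price rises by Ps − P* = 100 − 87 = 13.
So consumers capture 16/29 = 16/29 of each unit of subsidy.

Consumer share = 16/29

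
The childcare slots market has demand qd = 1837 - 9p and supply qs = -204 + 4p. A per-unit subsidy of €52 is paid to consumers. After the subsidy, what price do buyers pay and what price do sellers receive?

Pre-subsidy: 1837 - 9p = -204 + 4p gives p* = 157, q* = 424.
With the rebate, buyers effectively pay pb = ps − 52, where ps is the price sellers receive.
Demand in terms of ps becomes qd = 1837 − 9(ps − 52) = 2305 - 9ps. Setting this equal to supply: 2305 - 9ps = -204 + 4ps, so ps = 193.
Buyers pay pb = 193 − 52 = 141; q' = -204 + 4·193 = 568.

Buyers pay €141; sellers receive €193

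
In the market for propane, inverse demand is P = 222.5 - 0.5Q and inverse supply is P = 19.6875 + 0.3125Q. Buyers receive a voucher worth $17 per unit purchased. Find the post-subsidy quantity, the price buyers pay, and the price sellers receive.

Q' = 3517/13; buyers pay 1134/13; sellers receive 1355/13

Pre-subsidy: 222.5 - 0.5Q = 19.6875 + 0.3125Q gives Q* = 3245/13 and P* = 1270/13.
With the rebate, buyers effectively pay Pb = Ps − 17, where Ps is the price sellers receive.
On the curves, Pb = 222.5 - 0.5Q and Ps = 19.6875 + 0.3125Q; the wedge Ps − Pb = 17 gives 19.6875 + 0.3125Q − (222.5 - 0.5Q) = 17, so Q' = 3517/13.
Then Pb = 222.5 − 0.5·(3517/13) = 1134/13 and Ps = 19.6875 + 0.3125·(3517/13) = 1355/13.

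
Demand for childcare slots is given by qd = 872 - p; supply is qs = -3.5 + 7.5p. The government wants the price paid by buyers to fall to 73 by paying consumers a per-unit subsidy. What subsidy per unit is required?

Required subsidy s = 34 per unit

At a buyer price of 73, quantity demanded is 872 − 1·73 = 799.
Sellers supply 799 only when they receive ps with -3.5 + 7.5·ps = 799, i.e. ps = 107.
s = ps − pb = 107 − 73 = 34.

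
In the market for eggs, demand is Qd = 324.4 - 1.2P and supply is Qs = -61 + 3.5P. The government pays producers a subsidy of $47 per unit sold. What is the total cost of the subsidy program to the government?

Government cost = $12596

Pre-subsidy: 324.4 - 1.2P = -61 + 3.5P gives P* = 82, Q* = 226.
With the subsidy, sellers receive Ps = Pb + 47 for each unit, where Pb is the price buyers pay.
Supply in terms of Pb becomes Qs = -61 + 3.5(Pb + 47) = 103.5 + 3.5Pb. Setting this equal to demand: 324.4 - 1.2Pb = 103.5 + 3.5Pb, so Pb = 47.
Sellers receive Ps = 47 + 47 = 94; Q' = 324.4 − 1.2·47 = 268.
Government outlay = subsidy × quantity = 47 × 268 = 12596.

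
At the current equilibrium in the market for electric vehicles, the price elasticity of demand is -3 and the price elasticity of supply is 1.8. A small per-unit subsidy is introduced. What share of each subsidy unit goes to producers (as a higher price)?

Producer share = 0.625

For a small subsidy around the equilibrium, the benefit split depends on the relative slopes, which at a point are proportional to the elasticities.
Buyer share = εs/(εs + |εd|) = 1.8/(1.8 + 3) = 0.375; seller share = |εd|/(εs + |εd|) = 0.625.
So producers capture 0.625 of the subsidy.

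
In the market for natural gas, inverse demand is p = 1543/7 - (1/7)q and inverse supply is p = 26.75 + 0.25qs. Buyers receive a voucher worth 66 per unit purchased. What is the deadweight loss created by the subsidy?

Pre-subsidy: 1543/7 - (1/7)q = 26.75 + 0.25q gives q* = 493 and p* = 150.
With the rebate, buyers effectively pay pb = ps − 66, where ps is the price sellers receive.
On the curves, pb = 1543/7 - (1/7)q and ps = 26.75 + 0.25q; the wedge ps − pb = 66 gives 26.75 + 0.25q − (1543/7 - (1/7)q) = 66, so q' = 661.
Then pb = 1543/7 − (1/7)·661 = 126 and ps = 26.75 + 0.25·661 = 192.
The subsidy expands output by 661 − 493 = 168 past the efficient level; on those units the gap between marginal cost and willingness to pay runs from 0 up to 66.
DWL = ½ × 66 × 168 = 5544.

Deadweight loss = 5544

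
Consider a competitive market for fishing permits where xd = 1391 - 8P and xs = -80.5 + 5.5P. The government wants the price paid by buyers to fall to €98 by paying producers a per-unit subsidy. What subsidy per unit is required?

Required subsidy s = €27 per unit

At a buyer price of 98, quantity demanded is 1391 − 8·98 = 607.
Sellers supply 607 only when they receive Ps with -80.5 + 5.5·Ps = 607, i.e. Ps = 125.
s = Ps − Pb = 125 − 98 = 27.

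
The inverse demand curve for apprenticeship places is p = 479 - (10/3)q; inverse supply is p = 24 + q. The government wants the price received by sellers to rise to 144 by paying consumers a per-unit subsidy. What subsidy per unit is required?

Required subsidy s = 65 per unit

At a seller price of 144, quantity supplied is -24 + 1·144 = 120.
Buyers absorb 120 only when they pay pb = 479 − (10/3)·120 = 79.
s = ps − pb = 144 − 79 = 65.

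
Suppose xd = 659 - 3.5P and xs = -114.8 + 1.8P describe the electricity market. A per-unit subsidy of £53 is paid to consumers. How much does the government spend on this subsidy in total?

Pre-subsidy: 659 - 3.5P = -114.8 + 1.8P gives P* = 146, x* = 148.
With the rebate, buyers effectively pay Pb = Ps − 53, where Ps is the price sellers receive.
Demand in terms of Ps becomes xd = 659 − 3.5(Ps − 53) = 844.5 - 3.5Ps. Setting this equal to supply: 844.5 - 3.5Ps = -114.8 + 1.8Ps, so Ps = 181.
Buyers pay Pb = 181 − 53 = 128; x' = -114.8 + 1.8·181 = 211.
Government outlay = subsidy × quantity = 53 × 211 = 11183.

Government cost = £11183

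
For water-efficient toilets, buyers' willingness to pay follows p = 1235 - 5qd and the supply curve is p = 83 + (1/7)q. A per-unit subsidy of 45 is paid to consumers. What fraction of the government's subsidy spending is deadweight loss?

Pre-subsidy: 1235 - 5q = 83 + (1/7)q gives q* = 224 and p* = 115.
With the rebate, buyers effectively pay pb = ps − 45, where ps is the price sellers receive.
On the curves, pb = 1235 - 5q and ps = 83 + (1/7)q; the wedge ps − pb = 45 gives 83 + (1/7)q − (1235 - 5q) = 45, so q' = 232.75.
Then pb = 1235 − 5·232.75 = 71.25 and ps = 83 + (1/7)·232.75 = 116.25.
ΔCS = ½(224 + 232.75)(115 − 71.25) = 9991.40625; ΔPS = ½(224 + 232.75)(116.25 − 115) = 285.46875.
Government spending = 45 × 232.75 = 10473.75.
DWL = ½ × 45 × (232.75 − 224) = 196.875; fraction = 196.875 / 10473.75 = 5/266.

DWL / government spending = 5/266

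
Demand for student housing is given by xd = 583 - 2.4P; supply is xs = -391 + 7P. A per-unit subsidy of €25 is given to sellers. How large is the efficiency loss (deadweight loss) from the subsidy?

Deadweight loss = 26250/47

Pre-subsidy: 583 - 2.4P = -391 + 7P gives P* = 4870/47, x* = 15713/47.
With the subsidy, sellers receive Ps = Pb + 25 for each unit, where Pb is the price buyers pay.
Supply in terms of Pb becomes xs = -391 + 7(Pb + 25) = -216 + 7Pb. Setting this equal to demand: 583 - 2.4Pb = -216 + 7Pb, so Pb = 85.
Sellers receive Ps = 85 + 25 = 110; x' = 583 − 2.4·85 = 379.
The subsidy expands output by 379 − 15713/47 = 2100/47 past the efficient level; on those units the gap between marginal cost and willingness to pay runs from 0 up to 25.
DWL = ½ × 25 × 2100/47 = 26250/47.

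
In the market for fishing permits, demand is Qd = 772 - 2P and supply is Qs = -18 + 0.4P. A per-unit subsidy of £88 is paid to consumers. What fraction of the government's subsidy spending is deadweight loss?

DWL / government spending = 4/39

Pre-subsidy: 772 - 2P = -18 + 0.4P gives P* = 1975/6, Q* = 341/3.
With the rebate, buyers effectively pay Pb = Ps − 88, where Ps is the price sellers receive.
Demand in terms of Ps becomes Qd = 772 − 2(Ps − 88) = 948 - 2Ps. Setting this equal to supply: 948 - 2Ps = -18 + 0.4Ps, so Ps = 402.5.
Buyers pay Pb = 402.5 − 88 = 314.5; Q' = -18 + 0.4·402.5 = 143.
ΔCS = ½(341/3 + 143)(1975/6 − 314.5) = 16940/9; ΔPS = ½(341/3 + 143)(402.5 − 1975/6) = 84700/9.
Government spending = 88 × 143 = 12584.
DWL = ½ × 88 × (143 − 341/3) = 3872/3; fraction = (3872/3) / 12584 = 4/39.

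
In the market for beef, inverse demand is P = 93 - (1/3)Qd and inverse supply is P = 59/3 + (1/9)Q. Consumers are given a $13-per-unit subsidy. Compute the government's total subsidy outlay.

Pre-subsidy: 93 - (1/3)Q = 59/3 + (1/9)Q gives Q* = 165 and P* = 38.
With the rebate, buyers effectively pay Pb = Ps − 13, where Ps is the price sellers receive.
On the curves, Pb = 93 - (1/3)Q and Ps = 59/3 + (1/9)Q; the wedge Ps − Pb = 13 gives 59/3 + (1/9)Q − (93 - (1/3)Q) = 13, so Q' = 194.25.
Then Pb = 93 − (1/3)·194.25 = 28.25 and Ps = 59/3 + (1/9)·194.25 = 41.25.
Government outlay = subsidy × quantity = 13 × 194.25 = 2525.25.

Government cost = $2525.25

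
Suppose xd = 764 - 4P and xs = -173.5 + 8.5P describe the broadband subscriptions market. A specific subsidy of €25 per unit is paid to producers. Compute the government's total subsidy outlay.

Pre-subsidy: 764 - 4P = -173.5 + 8.5P gives P* = 75, x* = 464.
With the subsidy, sellers receive Ps = Pb + 25 for each unit, where Pb is the price buyers pay.
Supply in terms of Pb becomes xs = -173.5 + 8.5(Pb + 25) = 39 + 8.5Pb. Setting this equal to demand: 764 - 4Pb = 39 + 8.5Pb, so Pb = 58.
Sellers receive Ps = 58 + 25 = 83; x' = 764 − 4·58 = 532.
Government outlay = subsidy × quantity = 25 × 532 = 13300.

Government cost = €13300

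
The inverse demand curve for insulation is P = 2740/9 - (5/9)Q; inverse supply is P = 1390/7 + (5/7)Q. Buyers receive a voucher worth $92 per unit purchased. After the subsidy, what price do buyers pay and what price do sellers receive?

Buyers pay $217.875; sellers receive $309.875

Pre-subsidy: 2740/9 - (5/9)Q = 1390/7 + (5/7)Q gives Q* = 83.375 and P* = 258.125.
With the rebate, buyers effectively pay Pb = Ps − 92, where Ps is the price sellers receive.
On the curves, Pb = 2740/9 - (5/9)Q and Ps = 1390/7 + (5/7)Q; the wedge Ps − Pb = 92 gives 1390/7 + (5/7)Q − (2740/9 - (5/9)Q) = 92, so Q' = 155.825.
Then Pb = 2740/9 − (5/9)·155.825 = 217.875 and Ps = 1390/7 + (5/7)·155.825 = 309.875.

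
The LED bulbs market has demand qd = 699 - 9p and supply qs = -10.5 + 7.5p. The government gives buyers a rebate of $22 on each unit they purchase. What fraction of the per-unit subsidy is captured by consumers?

Consumer share = 5/11

Pre-subsidy: 699 - 9p = -10.5 + 7.5p gives p* = 43, q* = 312.
With the rebate, buyers effectively pay pb = ps − 22, where ps is the price sellers receive.
Demand in terms of ps becomes qd = 699 − 9(ps − 22) = 897 - 9ps. Setting this equal to supply: 897 - 9ps = -10.5 + 7.5ps, so ps = 55.
Buyers pay pb = 55 − 22 = 33; q' = -10.5 + 7.5·55 = 402.
Buyers' price falls by p* − pb = 43 − 33 = 10; sellers' price rises by ps − p* = 55 − 43 = 12.
So consumers capture 10/22 = 5/11 of each unit of subsidy.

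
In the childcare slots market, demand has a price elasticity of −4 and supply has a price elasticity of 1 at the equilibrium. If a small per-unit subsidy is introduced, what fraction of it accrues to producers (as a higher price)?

For a small subsidy around the equilibrium, the benefit split depends on the relative slopes, which at a point are proportional to the elasticities.
Buyer share = εs/(εs + |εd|) = 1/(1 + 4) = 0.2; seller share = |εd|/(εs + |εd|) = 0.8.
So producers capture 0.8 of the subsidy.

Producer share = 0.8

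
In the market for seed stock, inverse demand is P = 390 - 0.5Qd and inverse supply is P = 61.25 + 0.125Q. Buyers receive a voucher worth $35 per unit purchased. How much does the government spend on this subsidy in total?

Pre-subsidy: 390 - 0.5Q = 61.25 + 0.125Q gives Q* = 526 and P* = 127.
With the rebate, buyers effectively pay Pb = Ps − 35, where Ps is the price sellers receive.
On the curves, Pb = 390 - 0.5Q and Ps = 61.25 + 0.125Q; the wedge Ps − Pb = 35 gives 61.25 + 0.125Q − (390 - 0.5Q) = 35, so Q' = 582.
Then Pb = 390 − 0.5·582 = 99 and Ps = 61.25 + 0.125·582 = 134.
Government outlay = subsidy × quantity = 35 × 582 = 20370.

Government cost = $20370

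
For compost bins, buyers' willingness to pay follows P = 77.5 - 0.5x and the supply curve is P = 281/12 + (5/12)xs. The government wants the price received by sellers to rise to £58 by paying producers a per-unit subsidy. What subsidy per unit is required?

Required subsidy s = £22 per unit

At a seller price of 58, quantity supplied is -56.2 + 2.4·58 = 83.
Buyers absorb 83 only when they pay Pb = 77.5 − 0.5·83 = 36.
s = Ps − Pb = 58 − 36 = 22.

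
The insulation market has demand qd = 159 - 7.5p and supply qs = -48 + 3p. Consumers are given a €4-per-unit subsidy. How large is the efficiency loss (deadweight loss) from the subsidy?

Pre-subsidy: 159 - 7.5p = -48 + 3p gives p* = 138/7, q* = 78/7.
With the rebate, buyers effectively pay pb = ps − 4, where ps is the price sellers receive.
Demand in terms of ps becomes qd = 159 − 7.5(ps − 4) = 189 - 7.5ps. Setting this equal to supply: 189 - 7.5ps = -48 + 3ps, so ps = 158/7.
Buyers pay pb = 158/7 − 4 = 130/7; q' = -48 + 3·(158/7) = 138/7.
The subsidy expands output by 138/7 − 78/7 = 60/7 past the efficient level; on those units the gap between marginal cost and willingness to pay runs from 0 up to 4.
DWL = ½ × 4 × 60/7 = 120/7.

Deadweight loss = 120/7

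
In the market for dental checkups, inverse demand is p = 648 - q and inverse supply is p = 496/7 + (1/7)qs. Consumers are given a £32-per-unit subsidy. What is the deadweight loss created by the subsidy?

Deadweight loss = £448

Pre-subsidy: 648 - q = 496/7 + (1/7)q gives q* = 505 and p* = 143.
With the rebate, buyers effectively pay pb = ps − 32, where ps is the price sellers receive.
On the curves, pb = 648 - q and ps = 496/7 + (1/7)q; the wedge ps − pb = 32 gives 496/7 + (1/7)q − (648 - q) = 32, so q' = 533.
Then pb = 648 − 1·533 = 115 and ps = 496/7 + (1/7)·533 = 147.
The subsidy expands output by 533 − 505 = 28 past the efficient level; on those units the gap between marginal cost and willingness to pay runs from 0 up to 32.
DWL = ½ × 32 × 28 = 448.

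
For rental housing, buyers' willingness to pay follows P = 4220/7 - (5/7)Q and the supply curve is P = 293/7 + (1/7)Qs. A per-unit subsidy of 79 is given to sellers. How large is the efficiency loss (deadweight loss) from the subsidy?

Pre-subsidy: 4220/7 - (5/7)Q = 293/7 + (1/7)Q gives Q* = 654.5 and P* = 1895/14.
With the subsidy, sellers receive Ps = Pb + 79 for each unit, where Pb is the price buyers pay.
On the curves, Pb = 4220/7 - (5/7)Q and Ps = 293/7 + (1/7)Q; the wedge Ps − Pb = 79 gives 293/7 + (1/7)Q − (4220/7 - (5/7)Q) = 79, so Q' = 2240/3.
Then Pb = 4220/7 − (5/7)·(2240/3) = 1460/21 and Ps = 293/7 + (1/7)·(2240/3) = 3119/21.
The subsidy expands output by 2240/3 − 654.5 = 553/6 past the efficient level; on those units the gap between marginal cost and willingness to pay runs from 0 up to 79.
DWL = ½ × 79 × 553/6 = 43687/12.

Deadweight loss = 43687/12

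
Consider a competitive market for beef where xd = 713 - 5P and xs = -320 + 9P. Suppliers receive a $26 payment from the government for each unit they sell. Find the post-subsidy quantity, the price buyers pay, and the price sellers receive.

Pre-subsidy: 713 - 5P = -320 + 9P gives P* = 1033/14, x* = 4817/14.
With the subsidy, sellers receive Ps = Pb + 26 for each unit, where Pb is the price buyers pay.
Supply in terms of Pb becomes xs = -320 + 9(Pb + 26) = -86 + 9Pb. Setting this equal to demand: 713 - 5Pb = -86 + 9Pb, so Pb = 799/14.
Sellers receive Ps = 799/14 + 26 = 1163/14; x' = 713 − 5·(799/14) = 5987/14.

x' = 5987/14; buyers pay 799/14; sellers receive 1163/14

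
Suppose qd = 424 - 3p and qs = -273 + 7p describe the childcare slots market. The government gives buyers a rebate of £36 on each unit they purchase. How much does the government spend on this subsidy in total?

Pre-subsidy: 424 - 3p = -273 + 7p gives p* = 69.7, q* = 214.9.
With the rebate, buyers effectively pay pb = ps − 36, where ps is the price sellers receive.
Demand in terms of ps becomes qd = 424 − 3(ps − 36) = 532 - 3ps. Setting this equal to supply: 532 - 3ps = -273 + 7ps, so ps = 80.5.
Buyers pay pb = 80.5 − 36 = 44.5; q' = -273 + 7·80.5 = 290.5.
Government outlay = subsidy × quantity = 36 × 290.5 = 10458.

Government cost = £10458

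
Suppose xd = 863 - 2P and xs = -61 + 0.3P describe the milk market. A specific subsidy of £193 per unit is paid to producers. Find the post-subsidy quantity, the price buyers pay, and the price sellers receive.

Pre-subsidy: 863 - 2P = -61 + 0.3P gives P* = 9240/23, x* = 1369/23.
With the subsidy, sellers receive Ps = Pb + 193 for each unit, where Pb is the price buyers pay.
Supply in terms of Pb becomes xs = -61 + 0.3(Pb + 193) = -3.1 + 0.3Pb. Setting this equal to demand: 863 - 2Pb = -3.1 + 0.3Pb, so Pb = 8661/23.
Sellers receive Ps = 8661/23 + 193 = 13100/23; x' = 863 − 2·(8661/23) = 2527/23.

x' = 2527/23; buyers pay 8661/23; sellers receive 13100/23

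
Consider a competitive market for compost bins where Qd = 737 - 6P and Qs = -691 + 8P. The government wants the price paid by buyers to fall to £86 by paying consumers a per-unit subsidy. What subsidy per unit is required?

Required subsidy s = £28 per unit

At a buyer price of 86, quantity demanded is 737 − 6·86 = 221.
Sellers supply 221 only when they receive Ps with -691 + 8·Ps = 221, i.e. Ps = 114.
s = Ps − Pb = 114 − 86 = 28.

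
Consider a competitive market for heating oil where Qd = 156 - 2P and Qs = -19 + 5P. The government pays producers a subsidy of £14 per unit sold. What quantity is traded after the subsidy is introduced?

Pre-subsidy: 156 - 2P = -19 + 5P gives P* = 25, Q* = 106.
With the subsidy, sellers receive Ps = Pb + 14 for each unit, where Pb is the price buyers pay.
Supply in terms of Pb becomes Qs = -19 + 5(Pb + 14) = 51 + 5Pb. Setting this equal to demand: 156 - 2Pb = 51 + 5Pb, so Pb = 15.
Sellers receive Ps = 15 + 14 = 29; Q' = 156 − 2·15 = 126.

Q' = 126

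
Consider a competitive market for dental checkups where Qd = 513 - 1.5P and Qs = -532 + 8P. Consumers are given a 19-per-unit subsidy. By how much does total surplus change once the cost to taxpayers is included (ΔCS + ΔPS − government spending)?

Net change in total surplus = -228

Pre-subsidy: 513 - 1.5P = -532 + 8P gives P* = 110, Q* = 348.
With the rebate, buyers effectively pay Pb = Ps − 19, where Ps is the price sellers receive.
Demand in terms of Ps becomes Qd = 513 − 1.5(Ps − 19) = 541.5 - 1.5Ps. Setting this equal to supply: 541.5 - 1.5Ps = -532 + 8Ps, so Ps = 113.
Buyers pay Pb = 113 − 19 = 94; Q' = -532 + 8·113 = 372.
ΔCS = ½(348 + 372)(110 − 94) = 5760; ΔPS = ½(348 + 372)(113 − 110) = 1080.
Government spending = 19 × 372 = 7068.
Net change = 5760 + 1080 − 7068 = -228. The loss equals the DWL triangle ½·19·24.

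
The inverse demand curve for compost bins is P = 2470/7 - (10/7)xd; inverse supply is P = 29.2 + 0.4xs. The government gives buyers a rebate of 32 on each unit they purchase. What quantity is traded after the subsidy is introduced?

x' = 194.5

Pre-subsidy: 2470/7 - (10/7)x = 29.2 + 0.4x gives x* = 177 and P* = 100.
With the rebate, buyers effectively pay Pb = Ps − 32, where Ps is the price sellers receive.
On the curves, Pb = 2470/7 - (10/7)x and Ps = 29.2 + 0.4x; the wedge Ps − Pb = 32 gives 29.2 + 0.4x − (2470/7 - (10/7)x) = 32, so x' = 194.5.
Then Pb = 2470/7 − (10/7)·194.5 = 75 and Ps = 29.2 + 0.4·194.5 = 107.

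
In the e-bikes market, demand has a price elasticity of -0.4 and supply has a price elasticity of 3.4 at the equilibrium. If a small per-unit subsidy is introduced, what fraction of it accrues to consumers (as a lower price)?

For a small subsidy around the equilibrium, the benefit split depends on the relative slopes, which at a point are proportional to the elasticities.
Buyer share = εs/(εs + |εd|) = 3.4/(3.4 + 0.4) = 17/19; seller share = |εd|/(εs + |εd|) = 2/19.

Consumer share = 17/19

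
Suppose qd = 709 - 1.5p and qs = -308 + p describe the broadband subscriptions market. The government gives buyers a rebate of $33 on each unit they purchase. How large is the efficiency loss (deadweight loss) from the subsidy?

Deadweight loss = $326.7

Pre-subsidy: 709 - 1.5p = -308 + p gives p* = 406.8, q* = 98.8.
With the rebate, buyers effectively pay pb = ps − 33, where ps is the price sellers receive.
Demand in terms of ps becomes qd = 709 − 1.5(ps − 33) = 758.5 - 1.5ps. Setting this equal to supply: 758.5 - 1.5ps = -308 + ps, so ps = 426.6.
Buyers pay pb = 426.6 − 33 = 393.6; q' = -308 + 1·426.6 = 118.6.
The subsidy expands output by 118.6 − 98.8 = 19.8 past the efficient level; on those units the gap between marginal cost and willingness to pay runs from 0 up to 33.
DWL = ½ × 33 × 19.8 = 326.7.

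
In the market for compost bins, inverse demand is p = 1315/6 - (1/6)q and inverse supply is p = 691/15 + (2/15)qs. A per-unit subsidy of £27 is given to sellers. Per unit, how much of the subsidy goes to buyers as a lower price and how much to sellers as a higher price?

Buyers gain £15 per unit; sellers gain £12 per unit

Pre-subsidy: 1315/6 - (1/6)q = 691/15 + (2/15)q gives q* = 577 and p* = 123.
With the subsidy, sellers receive ps = pb + 27 for each unit, where pb is the price buyers pay.
On the curves, pb = 1315/6 - (1/6)q and ps = 691/15 + (2/15)q; the wedge ps − pb = 27 gives 691/15 + (2/15)q − (1315/6 - (1/6)q) = 27, so q' = 667.
Then pb = 1315/6 − (1/6)·667 = 108 and ps = 691/15 + (2/15)·667 = 135.
Buyers' price falls by p* − pb = 123 − 108 = 15; sellers' price rises by ps − p* = 135 − 123 = 12.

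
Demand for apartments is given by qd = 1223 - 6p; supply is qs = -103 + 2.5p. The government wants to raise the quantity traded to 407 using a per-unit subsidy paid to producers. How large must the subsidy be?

At q = 407, invert demand for the buyer price: pb = (1223 − 407)/6 = 136; invert supply for the seller price: ps = (407 − (-103))/2.5 = 204.
The subsidy must fill the gap: s = ps − pb = 204 − 136 = 68.

Required subsidy s = 68 per unit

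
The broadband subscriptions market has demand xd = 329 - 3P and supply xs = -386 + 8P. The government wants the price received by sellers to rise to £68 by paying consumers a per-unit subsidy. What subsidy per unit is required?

Required subsidy s = £11 per unit

At a seller price of 68, quantity supplied is -386 + 8·68 = 158.
Buyers absorb 158 only when they pay Pb with 329 − 3·Pb = 158, i.e. Pb = 57.
s = Ps − Pb = 68 − 57 = 11.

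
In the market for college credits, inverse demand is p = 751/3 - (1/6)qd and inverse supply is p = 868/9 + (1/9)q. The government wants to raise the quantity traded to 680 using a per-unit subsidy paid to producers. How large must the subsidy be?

Required subsidy s = 35 per unit

At q = 680, from the demand curve buyers pay pb = 751/3 − (1/6)·680 = 137; from the supply curve sellers need ps = 868/9 + (1/9)·680 = 172.
The subsidy must fill the gap: s = ps − pb = 172 − 137 = 35.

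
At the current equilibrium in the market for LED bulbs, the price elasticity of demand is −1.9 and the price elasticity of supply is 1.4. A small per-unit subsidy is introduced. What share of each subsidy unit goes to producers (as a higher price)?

For a small subsidy around the equilibrium, the benefit split depends on the relative slopes, which at a point are proportional to the elasticities.
Buyer share = εs/(εs + |εd|) = 1.4/(1.4 + 1.9) = 14/33; seller share = |εd|/(εs + |εd|) = 19/33.
So producers capture 19/33 of the subsidy.

Producer share = 19/33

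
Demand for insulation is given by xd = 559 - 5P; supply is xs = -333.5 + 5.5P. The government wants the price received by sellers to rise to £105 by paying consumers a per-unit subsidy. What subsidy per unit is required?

Required subsidy s = £42 per unit

At a seller price of 105, quantity supplied is -333.5 + 5.5·105 = 244.
Buyers absorb 244 only when they pay Pb with 559 − 5·Pb = 244, i.e. Pb = 63.
s = Ps − Pb = 105 − 63 = 42.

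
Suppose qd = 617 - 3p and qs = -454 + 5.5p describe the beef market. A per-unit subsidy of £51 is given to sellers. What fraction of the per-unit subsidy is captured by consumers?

Pre-subsidy: 617 - 3p = -454 + 5.5p gives p* = 126, q* = 239.
With the subsidy, sellers receive ps = pb + 51 for each unit, where pb is the price buyers pay.
Supply in terms of pb becomes qs = -454 + 5.5(pb + 51) = -173.5 + 5.5pb. Setting this equal to demand: 617 - 3pb = -173.5 + 5.5pb, so pb = 93.
Sellers receive ps = 93 + 51 = 144; q' = 617 − 3·93 = 338.
Buyers' price falls by p* − pb = 126 − 93 = 33; sellers' price rises by ps − p* = 144 − 126 = 18.
So consumers capture 33/51 = 11/17 of each unit of subsidy.

Consumer share = 11/17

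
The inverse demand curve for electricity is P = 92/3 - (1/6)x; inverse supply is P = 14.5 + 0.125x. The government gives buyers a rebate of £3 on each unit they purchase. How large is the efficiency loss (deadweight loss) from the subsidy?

Deadweight loss = 108/7

Pre-subsidy: 92/3 - (1/6)x = 14.5 + 0.125x gives x* = 388/7 and P* = 150/7.
With the rebate, buyers effectively pay Pb = Ps − 3, where Ps is the price sellers receive.
On the curves, Pb = 92/3 - (1/6)x and Ps = 14.5 + 0.125x; the wedge Ps − Pb = 3 gives 14.5 + 0.125x − (92/3 - (1/6)x) = 3, so x' = 460/7.
Then Pb = 92/3 − (1/6)·(460/7) = 138/7 and Ps = 14.5 + 0.125·(460/7) = 159/7.
The subsidy expands output by 460/7 − 388/7 = 72/7 past the efficient level; on those units the gap between marginal cost and willingness to pay runs from 0 up to 3.
DWL = ½ × 3 × 72/7 = 108/7.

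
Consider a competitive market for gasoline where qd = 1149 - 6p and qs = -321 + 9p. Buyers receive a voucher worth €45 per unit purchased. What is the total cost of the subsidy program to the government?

Pre-subsidy: 1149 - 6p = -321 + 9p gives p* = 98, q* = 561.
With the rebate, buyers effectively pay pb = ps − 45, where ps is the price sellers receive.
Demand in terms of ps becomes qd = 1149 − 6(ps − 45) = 1419 - 6ps. Setting this equal to supply: 1419 - 6ps = -321 + 9ps, so ps = 116.
Buyers pay pb = 116 − 45 = 71; q' = -321 + 9·116 = 723.
Government outlay = subsidy × quantity = 45 × 723 = 32535.

Government cost = €32535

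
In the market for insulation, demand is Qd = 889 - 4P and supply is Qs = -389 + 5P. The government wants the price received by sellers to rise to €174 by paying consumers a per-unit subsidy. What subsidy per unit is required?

At a seller price of 174, quantity supplied is -389 + 5·174 = 481.
Buyers absorb 481 only when they pay Pb with 889 − 4·Pb = 481, i.e. Pb = 102.
s = Ps − Pb = 174 − 102 = 72.

Required subsidy s = €72 per unit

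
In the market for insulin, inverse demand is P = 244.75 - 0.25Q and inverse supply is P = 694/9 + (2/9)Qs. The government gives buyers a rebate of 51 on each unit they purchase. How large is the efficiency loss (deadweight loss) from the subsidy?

Pre-subsidy: 244.75 - 0.25Q = 694/9 + (2/9)Q gives Q* = 355 and P* = 156.
With the rebate, buyers effectively pay Pb = Ps − 51, where Ps is the price sellers receive.
On the curves, Pb = 244.75 - 0.25Q and Ps = 694/9 + (2/9)Q; the wedge Ps − Pb = 51 gives 694/9 + (2/9)Q − (244.75 - 0.25Q) = 51, so Q' = 463.
Then Pb = 244.75 − 0.25·463 = 129 and Ps = 694/9 + (2/9)·463 = 180.
The subsidy expands output by 463 − 355 = 108 past the efficient level; on those units the gap between marginal cost and willingness to pay runs from 0 up to 51.
DWL = ½ × 51 × 108 = 2754.

Deadweight loss = 2754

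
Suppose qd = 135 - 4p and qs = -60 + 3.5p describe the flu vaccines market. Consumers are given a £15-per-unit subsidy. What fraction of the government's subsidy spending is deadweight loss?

Pre-subsidy: 135 - 4p = -60 + 3.5p gives p* = 26, q* = 31.
With the rebate, buyers effectively pay pb = ps − 15, where ps is the price sellers receive.
Demand in terms of ps becomes qd = 135 − 4(ps − 15) = 195 - 4ps. Setting this equal to supply: 195 - 4ps = -60 + 3.5ps, so ps = 34.
Buyers pay pb = 34 − 15 = 19; q' = -60 + 3.5·34 = 59.
ΔCS = ½(31 + 59)(26 − 19) = 315; ΔPS = ½(31 + 59)(34 − 26) = 360.
Government spending = 15 × 59 = 885.
DWL = ½ × 15 × (59 − 31) = 210; fraction = 210 / 885 = 14/59.

DWL / government spending = 14/59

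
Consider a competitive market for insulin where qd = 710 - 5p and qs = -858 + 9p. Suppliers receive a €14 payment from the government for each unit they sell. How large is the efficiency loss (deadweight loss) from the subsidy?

Deadweight loss = €315

Pre-subsidy: 710 - 5p = -858 + 9p gives p* = 112, q* = 150.
With the subsidy, sellers receive ps = pb + 14 for each unit, where pb is the price buyers pay.
Supply in terms of pb becomes qs = -858 + 9(pb + 14) = -732 + 9pb. Setting this equal to demand: 710 - 5pb = -732 + 9pb, so pb = 103.
Sellers receive ps = 103 + 14 = 117; q' = 710 − 5·103 = 195.
The subsidy expands output by 195 − 150 = 45 past the efficient level; on those units the gap between marginal cost and willingness to pay runs from 0 up to 14.
DWL = ½ × 14 × 45 = 315.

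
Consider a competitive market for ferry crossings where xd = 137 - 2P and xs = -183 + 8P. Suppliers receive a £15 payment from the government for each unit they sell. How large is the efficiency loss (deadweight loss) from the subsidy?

Pre-subsidy: 137 - 2P = -183 + 8P gives P* = 32, x* = 73.
With the subsidy, sellers receive Ps = Pb + 15 for each unit, where Pb is the price buyers pay.
Supply in terms of Pb becomes xs = -183 + 8(Pb + 15) = -63 + 8Pb. Setting this equal to demand: 137 - 2Pb = -63 + 8Pb, so Pb = 20.
Sellers receive Ps = 20 + 15 = 35; x' = 137 − 2·20 = 97.
The subsidy expands output by 97 − 73 = 24 past the efficient level; on those units the gap between marginal cost and willingness to pay runs from 0 up to 15.
DWL = ½ × 15 × 24 = 180.

Deadweight loss = £180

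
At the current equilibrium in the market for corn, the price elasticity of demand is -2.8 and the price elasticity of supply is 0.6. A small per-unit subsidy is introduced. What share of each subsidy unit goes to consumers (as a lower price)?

Consumer share = 3/17

For a small subsidy around the equilibrium, the benefit split depends on the relative slopes, which at a point are proportional to the elasticities.
Buyer share = εs/(εs + |εd|) = 0.6/(0.6 + 2.8) = 3/17; seller share = |εd|/(εs + |εd|) = 14/17.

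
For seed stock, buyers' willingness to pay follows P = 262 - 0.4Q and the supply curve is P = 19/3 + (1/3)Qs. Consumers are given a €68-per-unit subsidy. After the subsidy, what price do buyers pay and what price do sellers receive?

Pre-subsidy: 262 - 0.4Q = 19/3 + (1/3)Q gives Q* = 3835/11 and P* = 1348/11.
With the rebate, buyers effectively pay Pb = Ps − 68, where Ps is the price sellers receive.
On the curves, Pb = 262 - 0.4Q and Ps = 19/3 + (1/3)Q; the wedge Ps − Pb = 68 gives 19/3 + (1/3)Q − (262 - 0.4Q) = 68, so Q' = 4855/11.
Then Pb = 262 − 0.4·(4855/11) = 940/11 and Ps = 19/3 + (1/3)·(4855/11) = 1688/11.

Buyers pay 940/11; sellers receive 1688/11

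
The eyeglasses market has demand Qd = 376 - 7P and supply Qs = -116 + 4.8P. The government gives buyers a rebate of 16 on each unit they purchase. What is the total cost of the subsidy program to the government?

Government cost = 122432/59

Pre-subsidy: 376 - 7P = -116 + 4.8P gives P* = 2460/59, Q* = 4964/59.
With the rebate, buyers effectively pay Pb = Ps − 16, where Ps is the price sellers receive.
Demand in terms of Ps becomes Qd = 376 − 7(Ps − 16) = 488 - 7Ps. Setting this equal to supply: 488 - 7Ps = -116 + 4.8Ps, so Ps = 3020/59.
Buyers pay Pb = 3020/59 − 16 = 2076/59; Q' = -116 + 4.8·(3020/59) = 7652/59.
Government outlay = subsidy × quantity = 16 × 7652/59 = 122432/59.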